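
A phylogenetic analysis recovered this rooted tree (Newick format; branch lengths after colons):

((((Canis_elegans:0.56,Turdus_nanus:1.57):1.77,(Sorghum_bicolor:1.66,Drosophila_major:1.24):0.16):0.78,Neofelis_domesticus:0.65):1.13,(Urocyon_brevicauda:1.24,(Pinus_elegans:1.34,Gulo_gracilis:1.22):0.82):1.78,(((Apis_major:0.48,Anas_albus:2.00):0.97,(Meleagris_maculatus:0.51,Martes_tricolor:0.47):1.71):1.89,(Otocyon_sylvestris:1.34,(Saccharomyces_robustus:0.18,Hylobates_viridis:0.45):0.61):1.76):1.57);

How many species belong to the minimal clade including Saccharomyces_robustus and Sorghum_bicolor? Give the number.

15

The MRCA of Saccharomyces_robustus and Sorghum_bicolor is the root, so the clade is the entire tree.
That clade contains 15 terminal taxa: Anas_albus, Apis_major, Canis_elegans, Drosophila_major, Gulo_gracilis, Hylobates_viridis, Martes_tricolor, Meleagris_maculatus, Neofelis_domesticus, Otocyon_sylvestris, Pinus_elegans, Saccharomyces_robustus, Sorghum_bicolor, Turdus_nanus, Urocyon_brevicauda.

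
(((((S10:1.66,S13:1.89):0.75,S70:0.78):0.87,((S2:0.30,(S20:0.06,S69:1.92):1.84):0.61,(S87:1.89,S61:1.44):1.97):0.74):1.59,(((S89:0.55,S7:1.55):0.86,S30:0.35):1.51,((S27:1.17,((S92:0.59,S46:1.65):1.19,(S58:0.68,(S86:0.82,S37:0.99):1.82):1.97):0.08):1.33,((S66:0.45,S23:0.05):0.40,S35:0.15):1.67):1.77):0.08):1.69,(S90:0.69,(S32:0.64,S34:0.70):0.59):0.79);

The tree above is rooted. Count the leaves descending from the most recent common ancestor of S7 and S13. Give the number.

20

The MRCA of S7 and S13 is the node subtending ((((S10,S13),S70),((S2,(S20,S69)),(S87,S61))),(((S89,S7),S30),((S27,((S92,S46),(S58,(S86,S37)))),((S66,S23),S35)))).
That clade contains 20 terminal taxa: S10, S13, S2, S20, S23, S27, S30, S35, S37, S46, S58, S61, S66, S69, S7, S70, S86, S87, S89, S92.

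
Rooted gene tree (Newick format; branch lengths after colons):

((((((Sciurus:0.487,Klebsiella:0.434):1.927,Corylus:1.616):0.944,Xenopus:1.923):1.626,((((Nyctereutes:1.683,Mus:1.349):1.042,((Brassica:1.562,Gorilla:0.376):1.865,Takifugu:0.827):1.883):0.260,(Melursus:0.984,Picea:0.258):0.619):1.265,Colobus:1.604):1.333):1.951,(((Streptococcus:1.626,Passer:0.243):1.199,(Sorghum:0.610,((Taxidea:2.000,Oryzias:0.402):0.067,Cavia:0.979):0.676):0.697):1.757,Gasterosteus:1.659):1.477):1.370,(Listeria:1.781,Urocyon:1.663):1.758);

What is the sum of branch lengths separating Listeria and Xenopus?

The path runs Listeria → … → MRCA → … → Xenopus; the MRCA is the root of the tree.
Branch lengths along that path: 1.781 + 1.758 + 1.370 + 1.951 + 1.626 + 1.923 = 10.409.

10.409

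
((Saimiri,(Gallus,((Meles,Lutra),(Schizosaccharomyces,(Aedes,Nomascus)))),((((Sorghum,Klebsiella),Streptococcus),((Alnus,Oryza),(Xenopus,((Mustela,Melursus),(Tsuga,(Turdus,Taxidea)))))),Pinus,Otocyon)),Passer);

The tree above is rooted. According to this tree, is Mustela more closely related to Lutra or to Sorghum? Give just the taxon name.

Sorghum

The MRCA of Mustela and Sorghum subtends (((Sorghum,Klebsiella),Streptococcus),((Alnus,Oryza),(Xenopus,((Mustela,Melursus),(Tsuga,(Turdus,Taxidea)))))) (11 taxa).
The MRCA of Mustela and Lutra subtends (Saimiri,(Gallus,((Meles,Lutra),(Schizosaccharomyces,(Aedes,Nomascus)))),((((Sorghum,Klebsiella),Streptococcus),((Alnus,Oryza),(Xenopus,((Mustela,Melursus),(Tsuga,(Turdus,Taxidea)))))),Pinus,Otocyon)) (20 taxa).
The first is nested inside the second, so Mustela shares a more recent common ancestor with Sorghum.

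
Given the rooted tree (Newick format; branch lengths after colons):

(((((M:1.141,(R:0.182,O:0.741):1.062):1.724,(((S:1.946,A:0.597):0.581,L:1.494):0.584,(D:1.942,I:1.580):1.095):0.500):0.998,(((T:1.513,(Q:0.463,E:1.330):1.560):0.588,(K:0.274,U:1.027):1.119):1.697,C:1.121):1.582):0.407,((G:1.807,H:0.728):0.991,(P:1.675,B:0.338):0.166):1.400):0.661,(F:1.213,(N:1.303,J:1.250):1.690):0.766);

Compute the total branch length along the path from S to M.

6.476

The path runs S → … → MRCA → … → M; the MRCA is the node subtending ((M,(R,O)),(((S,A),L),(D,I))).
Branch lengths along that path: 1.946 + 0.581 + 0.584 + 0.500 + 1.724 + 1.141 = 6.476.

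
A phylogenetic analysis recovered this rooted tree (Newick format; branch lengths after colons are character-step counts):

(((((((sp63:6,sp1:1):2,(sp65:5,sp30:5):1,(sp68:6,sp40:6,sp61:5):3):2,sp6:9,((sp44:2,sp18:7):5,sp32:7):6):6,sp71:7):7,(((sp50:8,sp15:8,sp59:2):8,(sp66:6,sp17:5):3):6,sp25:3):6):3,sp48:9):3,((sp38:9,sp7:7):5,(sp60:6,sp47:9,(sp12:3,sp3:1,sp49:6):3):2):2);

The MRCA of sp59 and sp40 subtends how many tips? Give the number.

18

The MRCA of sp59 and sp40 is the node subtending (((((sp63,sp1),(sp65,sp30),(sp68,sp40,sp61)),sp6,((sp44,sp18),sp32)),sp71),(((sp50,sp15,sp59),(sp66,sp17)),sp25)).
That clade contains 18 terminal taxa: sp1, sp15, sp17, sp18, sp25, sp30, sp32, sp40, sp44, sp50, sp59, sp6, sp61, sp63, sp65, sp66, sp68, sp71.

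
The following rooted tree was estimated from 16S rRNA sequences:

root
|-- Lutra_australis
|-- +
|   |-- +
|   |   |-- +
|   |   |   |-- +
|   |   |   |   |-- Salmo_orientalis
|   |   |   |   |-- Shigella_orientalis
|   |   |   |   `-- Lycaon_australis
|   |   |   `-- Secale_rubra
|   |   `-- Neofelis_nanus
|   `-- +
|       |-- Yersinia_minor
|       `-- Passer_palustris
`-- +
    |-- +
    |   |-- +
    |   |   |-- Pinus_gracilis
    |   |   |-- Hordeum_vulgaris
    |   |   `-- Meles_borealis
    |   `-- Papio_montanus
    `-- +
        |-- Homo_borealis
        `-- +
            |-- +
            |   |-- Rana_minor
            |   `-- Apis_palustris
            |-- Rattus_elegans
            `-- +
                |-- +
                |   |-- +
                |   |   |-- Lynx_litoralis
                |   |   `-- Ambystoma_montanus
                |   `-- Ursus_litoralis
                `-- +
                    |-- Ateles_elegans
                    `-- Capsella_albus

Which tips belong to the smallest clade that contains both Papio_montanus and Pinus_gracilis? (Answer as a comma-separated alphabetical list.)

Hordeum_vulgaris, Meles_borealis, Papio_montanus, Pinus_gracilis

Tracing Papio_montanus: it sits inside ((Pinus_gracilis,Hordeum_vulgaris,Meles_borealis),Papio_montanus).
Tracing Pinus_gracilis: it sits inside (Pinus_gracilis,Hordeum_vulgaris,Meles_borealis).
The smallest clade enclosing both is ((Pinus_gracilis,Hordeum_vulgaris,Meles_borealis),Papio_montanus); the answer is its 4 terminal taxa in alphabetical order.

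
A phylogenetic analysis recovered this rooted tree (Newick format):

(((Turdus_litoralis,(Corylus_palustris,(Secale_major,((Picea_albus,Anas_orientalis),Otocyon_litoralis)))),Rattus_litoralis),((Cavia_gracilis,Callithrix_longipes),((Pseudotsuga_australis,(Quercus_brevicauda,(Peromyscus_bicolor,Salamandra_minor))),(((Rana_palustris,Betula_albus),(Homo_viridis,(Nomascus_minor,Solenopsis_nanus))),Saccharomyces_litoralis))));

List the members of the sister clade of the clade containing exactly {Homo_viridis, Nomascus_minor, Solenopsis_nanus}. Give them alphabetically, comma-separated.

The clade containing exactly {Homo_viridis, Nomascus_minor, Solenopsis_nanus} attaches to the tree at the node subtending ((Rana_palustris,Betula_albus),(Homo_viridis,(Nomascus_minor,Solenopsis_nanus))).
The other lineage descending from that same node — the sister group — is (Rana_palustris,Betula_albus); its 2 tips in alphabetical order are the answer.

Betula_albus, Rana_palustris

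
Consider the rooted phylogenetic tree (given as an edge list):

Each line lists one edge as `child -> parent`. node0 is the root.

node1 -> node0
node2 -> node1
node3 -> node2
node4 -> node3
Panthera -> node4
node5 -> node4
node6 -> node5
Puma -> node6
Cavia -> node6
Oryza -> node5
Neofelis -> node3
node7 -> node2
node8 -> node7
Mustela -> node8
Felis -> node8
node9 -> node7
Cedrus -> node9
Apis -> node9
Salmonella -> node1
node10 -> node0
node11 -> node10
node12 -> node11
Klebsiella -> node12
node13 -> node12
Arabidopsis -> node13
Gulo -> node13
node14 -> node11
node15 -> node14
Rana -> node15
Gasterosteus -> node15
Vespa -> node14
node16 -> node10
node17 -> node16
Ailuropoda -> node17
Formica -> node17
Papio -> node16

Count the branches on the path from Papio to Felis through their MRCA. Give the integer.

The MRCA of Papio and Felis is the root of the tree.
From Papio up to that node: 3 branches. From Felis up to the same node: 5 branches. Total: 3 + 5 = 8.

8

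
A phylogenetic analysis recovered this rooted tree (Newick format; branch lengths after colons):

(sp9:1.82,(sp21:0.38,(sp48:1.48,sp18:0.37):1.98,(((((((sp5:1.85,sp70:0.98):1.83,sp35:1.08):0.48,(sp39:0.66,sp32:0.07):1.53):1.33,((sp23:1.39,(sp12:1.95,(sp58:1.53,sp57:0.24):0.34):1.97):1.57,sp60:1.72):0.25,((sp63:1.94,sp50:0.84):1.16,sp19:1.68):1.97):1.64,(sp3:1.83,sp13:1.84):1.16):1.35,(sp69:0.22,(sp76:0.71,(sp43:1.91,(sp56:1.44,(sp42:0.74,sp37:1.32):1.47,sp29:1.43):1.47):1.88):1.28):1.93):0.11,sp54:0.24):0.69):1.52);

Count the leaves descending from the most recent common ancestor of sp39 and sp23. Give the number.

13

The MRCA of sp39 and sp23 is the node subtending ((((sp5,sp70),sp35),(sp39,sp32)),((sp23,(sp12,(sp58,sp57))),sp60),((sp63,sp50),sp19)).
That clade contains 13 terminal taxa: sp12, sp19, sp23, sp32, sp35, sp39, sp5, sp50, sp57, sp58, sp60, sp63, sp70.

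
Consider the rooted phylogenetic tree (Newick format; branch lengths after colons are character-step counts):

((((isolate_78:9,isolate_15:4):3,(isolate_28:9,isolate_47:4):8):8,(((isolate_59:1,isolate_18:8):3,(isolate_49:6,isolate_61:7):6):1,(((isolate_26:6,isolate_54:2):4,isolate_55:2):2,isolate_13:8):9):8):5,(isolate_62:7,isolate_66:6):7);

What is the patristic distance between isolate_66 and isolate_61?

40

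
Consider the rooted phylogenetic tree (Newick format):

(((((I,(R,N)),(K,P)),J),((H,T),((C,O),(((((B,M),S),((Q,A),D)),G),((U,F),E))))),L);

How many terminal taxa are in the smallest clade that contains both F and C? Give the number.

12

The MRCA of F and C is the node subtending ((C,O),(((((B,M),S),((Q,A),D)),G),((U,F),E))).
That clade contains 12 terminal taxa: A, B, C, D, E, F, G, M, O, Q, S, U.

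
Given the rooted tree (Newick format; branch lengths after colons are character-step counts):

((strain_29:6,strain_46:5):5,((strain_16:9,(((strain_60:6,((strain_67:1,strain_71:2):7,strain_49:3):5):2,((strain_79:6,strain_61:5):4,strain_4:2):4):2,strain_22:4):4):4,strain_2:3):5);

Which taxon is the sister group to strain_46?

strain_29

strain_46 attaches to the tree at the node subtending (strain_29,strain_46).
The other lineage descending from that same node — the sister group — is the single tip strain_29.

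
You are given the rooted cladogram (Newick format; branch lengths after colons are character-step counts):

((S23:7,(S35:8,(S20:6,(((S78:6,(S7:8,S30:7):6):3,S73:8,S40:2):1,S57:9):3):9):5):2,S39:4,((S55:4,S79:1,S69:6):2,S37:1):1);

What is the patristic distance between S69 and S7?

46

The path runs S69 → … → MRCA → … → S7; the MRCA is the root of the tree.
Branch lengths along that path: 6 + 2 + 1 + 2 + 5 + 9 + 3 + 1 + 3 + 6 + 8 = 46.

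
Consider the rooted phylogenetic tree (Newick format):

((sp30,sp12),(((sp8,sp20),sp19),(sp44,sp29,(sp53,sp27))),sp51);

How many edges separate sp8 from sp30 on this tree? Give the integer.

The MRCA of sp8 and sp30 is the root of the tree.
From sp8 up to that node: 4 branches. From sp30 up to the same node: 2 branches. Total: 4 + 2 = 6.

6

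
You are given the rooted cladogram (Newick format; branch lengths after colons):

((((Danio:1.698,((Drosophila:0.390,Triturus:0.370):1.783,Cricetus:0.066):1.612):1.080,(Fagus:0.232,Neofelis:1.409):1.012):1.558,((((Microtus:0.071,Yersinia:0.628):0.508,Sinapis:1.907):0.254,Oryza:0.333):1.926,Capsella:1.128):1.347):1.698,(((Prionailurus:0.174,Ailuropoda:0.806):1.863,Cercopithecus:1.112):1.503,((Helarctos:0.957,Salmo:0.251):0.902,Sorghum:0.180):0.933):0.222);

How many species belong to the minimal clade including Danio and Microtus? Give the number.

The MRCA of Danio and Microtus is the node subtending (((Danio,((Drosophila,Triturus),Cricetus)),(Fagus,Neofelis)),((((Microtus,Yersinia),Sinapis),Oryza),Capsella)).
That clade contains 11 terminal taxa: Capsella, Cricetus, Danio, Drosophila, Fagus, Microtus, Neofelis, Oryza, Sinapis, Triturus, Yersinia.

11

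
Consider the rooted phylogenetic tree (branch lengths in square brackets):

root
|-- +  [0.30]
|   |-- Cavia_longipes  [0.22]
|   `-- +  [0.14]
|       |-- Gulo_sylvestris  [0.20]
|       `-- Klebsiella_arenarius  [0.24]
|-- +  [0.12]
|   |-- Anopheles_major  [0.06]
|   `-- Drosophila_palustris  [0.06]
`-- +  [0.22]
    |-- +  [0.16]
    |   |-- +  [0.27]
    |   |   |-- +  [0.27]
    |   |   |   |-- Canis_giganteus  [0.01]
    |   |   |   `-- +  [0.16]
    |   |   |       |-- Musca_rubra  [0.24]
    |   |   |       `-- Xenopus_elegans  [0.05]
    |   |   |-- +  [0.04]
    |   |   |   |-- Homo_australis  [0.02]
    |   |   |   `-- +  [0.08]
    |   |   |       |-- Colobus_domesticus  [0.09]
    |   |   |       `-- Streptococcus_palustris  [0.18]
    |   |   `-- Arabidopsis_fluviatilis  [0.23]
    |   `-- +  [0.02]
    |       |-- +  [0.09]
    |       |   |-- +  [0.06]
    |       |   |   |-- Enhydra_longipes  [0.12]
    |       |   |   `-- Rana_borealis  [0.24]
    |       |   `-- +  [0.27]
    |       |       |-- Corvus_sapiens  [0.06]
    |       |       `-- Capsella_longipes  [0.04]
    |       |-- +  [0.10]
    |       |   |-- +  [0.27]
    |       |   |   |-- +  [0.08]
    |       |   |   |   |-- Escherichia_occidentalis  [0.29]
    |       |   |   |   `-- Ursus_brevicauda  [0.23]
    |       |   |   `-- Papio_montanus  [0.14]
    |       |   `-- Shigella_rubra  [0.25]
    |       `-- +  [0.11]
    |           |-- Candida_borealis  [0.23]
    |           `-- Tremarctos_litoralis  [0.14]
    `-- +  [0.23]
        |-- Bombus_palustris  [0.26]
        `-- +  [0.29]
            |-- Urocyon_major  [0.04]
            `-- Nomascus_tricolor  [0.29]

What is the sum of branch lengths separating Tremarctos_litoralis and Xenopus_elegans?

1.02

The path runs Tremarctos_litoralis → … → MRCA → … → Xenopus_elegans; the MRCA is the node subtending (((Canis_giganteus,(Musca_rubra,Xenopus_elegans)),(Homo_australis,(Colobus_domesticus,Streptococcus_palustris)),Arabidopsis_fluviatilis),(((Enhydra_longipes,Rana_borealis),(Corvus_sapiens,Capsella_longipes)),(((Escherichia_occidentalis,Ursus_brevicauda),Papio_montanus),Shigella_rubra),(Candida_borealis,Tremarctos_litoralis))).
Branch lengths along that path: 0.14 + 0.11 + 0.02 + 0.27 + 0.27 + 0.16 + 0.05 = 1.02.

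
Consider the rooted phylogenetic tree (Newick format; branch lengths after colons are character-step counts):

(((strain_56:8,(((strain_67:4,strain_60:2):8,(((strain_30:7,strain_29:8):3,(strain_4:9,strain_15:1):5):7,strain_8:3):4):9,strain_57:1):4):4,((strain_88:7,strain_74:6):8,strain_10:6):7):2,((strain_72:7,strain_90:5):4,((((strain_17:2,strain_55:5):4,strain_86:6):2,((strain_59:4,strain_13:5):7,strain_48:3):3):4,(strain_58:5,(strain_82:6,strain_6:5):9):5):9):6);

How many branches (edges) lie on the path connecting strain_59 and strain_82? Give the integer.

The MRCA of strain_59 and strain_82 is the node subtending ((((strain_17,strain_55),strain_86),((strain_59,strain_13),strain_48)),(strain_58,(strain_82,strain_6))).
From strain_59 up to that node: 4 branches. From strain_82 up to the same node: 3 branches. Total: 4 + 3 = 7.

7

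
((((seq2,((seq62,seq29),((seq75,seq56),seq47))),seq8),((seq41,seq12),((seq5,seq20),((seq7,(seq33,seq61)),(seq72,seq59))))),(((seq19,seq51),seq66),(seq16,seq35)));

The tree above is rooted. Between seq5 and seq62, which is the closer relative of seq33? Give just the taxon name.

seq5

The MRCA of seq33 and seq5 subtends ((seq5,seq20),((seq7,(seq33,seq61)),(seq72,seq59))) (7 taxa).
The MRCA of seq33 and seq62 subtends (((seq2,((seq62,seq29),((seq75,seq56),seq47))),seq8),((seq41,seq12),((seq5,seq20),((seq7,(seq33,seq61)),(seq72,seq59))))) (16 taxa).
The first is nested inside the second, so seq33 shares a more recent common ancestor with seq5.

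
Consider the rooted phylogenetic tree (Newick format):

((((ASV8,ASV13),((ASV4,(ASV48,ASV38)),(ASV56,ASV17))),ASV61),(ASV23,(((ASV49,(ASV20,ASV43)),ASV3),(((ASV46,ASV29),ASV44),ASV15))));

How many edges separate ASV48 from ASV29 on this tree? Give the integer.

12

The MRCA of ASV48 and ASV29 is the root of the tree.
From ASV48 up to that node: 6 branches. From ASV29 up to the same node: 6 branches. Total: 6 + 6 = 12.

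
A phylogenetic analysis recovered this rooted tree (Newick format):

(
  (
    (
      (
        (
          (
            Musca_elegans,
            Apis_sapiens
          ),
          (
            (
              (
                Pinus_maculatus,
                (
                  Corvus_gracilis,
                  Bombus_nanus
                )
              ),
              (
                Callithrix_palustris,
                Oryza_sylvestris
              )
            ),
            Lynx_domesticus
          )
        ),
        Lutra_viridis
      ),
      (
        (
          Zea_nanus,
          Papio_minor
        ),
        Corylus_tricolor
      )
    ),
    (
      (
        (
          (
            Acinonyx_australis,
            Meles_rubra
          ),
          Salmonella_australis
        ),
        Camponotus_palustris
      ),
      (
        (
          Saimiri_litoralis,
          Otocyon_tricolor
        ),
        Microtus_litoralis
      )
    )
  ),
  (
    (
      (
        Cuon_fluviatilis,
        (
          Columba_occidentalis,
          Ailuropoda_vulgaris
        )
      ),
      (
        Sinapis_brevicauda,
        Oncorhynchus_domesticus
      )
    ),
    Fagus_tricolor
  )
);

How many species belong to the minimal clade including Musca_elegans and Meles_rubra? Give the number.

The MRCA of Musca_elegans and Meles_rubra is the node subtending (((((Musca_elegans,Apis_sapiens),(((Pinus_maculatus,(Corvus_gracilis,Bombus_nanus)),(Callithrix_palustris,Oryza_sylvestris)),Lynx_domesticus)),Lutra_viridis),((Zea_nanus,Papio_minor),Corylus_tricolor)),((((Acinonyx_australis,Meles_rubra),Salmonella_australis),Camponotus_palustris),((Saimiri_litoralis,Otocyon_tricolor),Microtus_litoralis))).
That clade contains 19 terminal taxa: Acinonyx_australis, Apis_sapiens, Bombus_nanus, Callithrix_palustris, Camponotus_palustris, Corvus_gracilis, Corylus_tricolor, Lutra_viridis, Lynx_domesticus, Meles_rubra, Microtus_litoralis, Musca_elegans, Oryza_sylvestris, Otocyon_tricolor, Papio_minor, Pinus_maculatus, Saimiri_litoralis, Salmonella_australis, Zea_nanus.

19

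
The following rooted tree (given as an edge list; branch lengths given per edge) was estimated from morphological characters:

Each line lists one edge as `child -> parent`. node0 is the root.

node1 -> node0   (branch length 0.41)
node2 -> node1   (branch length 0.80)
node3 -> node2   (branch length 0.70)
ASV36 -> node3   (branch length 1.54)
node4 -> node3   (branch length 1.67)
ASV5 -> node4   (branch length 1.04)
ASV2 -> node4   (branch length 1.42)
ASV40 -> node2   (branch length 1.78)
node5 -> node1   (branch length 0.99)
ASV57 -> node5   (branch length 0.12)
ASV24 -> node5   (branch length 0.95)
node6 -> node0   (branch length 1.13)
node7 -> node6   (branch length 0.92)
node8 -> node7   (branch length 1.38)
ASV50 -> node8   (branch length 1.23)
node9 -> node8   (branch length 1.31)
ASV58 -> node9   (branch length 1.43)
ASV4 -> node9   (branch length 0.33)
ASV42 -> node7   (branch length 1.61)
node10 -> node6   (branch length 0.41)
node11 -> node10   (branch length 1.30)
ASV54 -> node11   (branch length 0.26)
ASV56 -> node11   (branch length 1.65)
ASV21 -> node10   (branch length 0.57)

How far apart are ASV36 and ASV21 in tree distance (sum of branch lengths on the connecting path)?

The path runs ASV36 → … → MRCA → … → ASV21; the MRCA is the root of the tree.
Branch lengths along that path: 1.54 + 0.70 + 0.80 + 0.41 + 1.13 + 0.41 + 0.57 = 5.56.

5.56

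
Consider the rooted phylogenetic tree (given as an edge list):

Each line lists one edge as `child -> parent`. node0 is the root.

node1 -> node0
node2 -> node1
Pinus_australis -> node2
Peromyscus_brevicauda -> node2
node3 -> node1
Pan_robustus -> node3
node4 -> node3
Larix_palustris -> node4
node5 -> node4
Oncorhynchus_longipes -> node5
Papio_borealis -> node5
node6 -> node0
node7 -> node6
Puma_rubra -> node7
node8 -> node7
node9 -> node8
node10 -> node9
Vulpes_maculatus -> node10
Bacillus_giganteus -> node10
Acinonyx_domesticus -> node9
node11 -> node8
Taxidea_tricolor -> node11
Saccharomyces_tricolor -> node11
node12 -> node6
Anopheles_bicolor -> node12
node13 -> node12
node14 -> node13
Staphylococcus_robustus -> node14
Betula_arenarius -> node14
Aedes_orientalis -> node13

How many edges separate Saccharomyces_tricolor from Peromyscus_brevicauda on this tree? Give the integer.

8

The MRCA of Saccharomyces_tricolor and Peromyscus_brevicauda is the root of the tree.
From Saccharomyces_tricolor up to that node: 5 branches. From Peromyscus_brevicauda up to the same node: 3 branches. Total: 5 + 3 = 8.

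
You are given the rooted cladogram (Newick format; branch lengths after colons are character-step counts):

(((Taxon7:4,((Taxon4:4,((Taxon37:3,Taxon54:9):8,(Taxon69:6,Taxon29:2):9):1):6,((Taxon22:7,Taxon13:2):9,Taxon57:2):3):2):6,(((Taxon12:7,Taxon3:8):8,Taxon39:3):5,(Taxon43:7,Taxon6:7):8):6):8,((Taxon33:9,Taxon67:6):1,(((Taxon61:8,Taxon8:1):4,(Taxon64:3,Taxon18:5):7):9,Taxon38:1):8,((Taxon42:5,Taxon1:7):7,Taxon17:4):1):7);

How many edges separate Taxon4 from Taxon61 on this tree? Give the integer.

The MRCA of Taxon4 and Taxon61 is the root of the tree.
From Taxon4 up to that node: 5 branches. From Taxon61 up to the same node: 5 branches. Total: 5 + 5 = 10.

10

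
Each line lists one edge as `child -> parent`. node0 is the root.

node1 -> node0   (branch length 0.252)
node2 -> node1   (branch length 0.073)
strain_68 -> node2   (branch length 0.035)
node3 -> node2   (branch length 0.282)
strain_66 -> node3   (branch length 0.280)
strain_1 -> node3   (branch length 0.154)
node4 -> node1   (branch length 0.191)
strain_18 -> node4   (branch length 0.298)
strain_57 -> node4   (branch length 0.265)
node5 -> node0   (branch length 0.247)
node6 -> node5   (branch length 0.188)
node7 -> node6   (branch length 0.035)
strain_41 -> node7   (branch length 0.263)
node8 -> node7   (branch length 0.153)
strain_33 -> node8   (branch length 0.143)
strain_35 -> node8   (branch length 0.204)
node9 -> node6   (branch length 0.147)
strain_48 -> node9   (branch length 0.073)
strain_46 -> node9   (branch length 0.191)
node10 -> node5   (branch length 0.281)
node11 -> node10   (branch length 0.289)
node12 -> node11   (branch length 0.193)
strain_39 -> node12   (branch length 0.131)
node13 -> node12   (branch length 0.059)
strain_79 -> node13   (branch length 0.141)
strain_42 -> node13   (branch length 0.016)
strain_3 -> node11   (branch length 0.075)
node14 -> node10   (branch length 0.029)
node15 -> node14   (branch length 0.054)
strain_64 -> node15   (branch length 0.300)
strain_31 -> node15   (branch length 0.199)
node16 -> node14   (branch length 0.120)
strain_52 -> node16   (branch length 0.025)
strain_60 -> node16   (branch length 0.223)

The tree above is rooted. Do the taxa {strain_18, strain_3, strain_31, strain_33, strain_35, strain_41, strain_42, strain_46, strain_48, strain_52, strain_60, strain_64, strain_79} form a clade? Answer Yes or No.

The MRCA of the listed taxa is the root, so the smallest clade containing them is the whole tree.
That clade also contains strain_1, strain_39, strain_57, strain_66, strain_68, which are not in the proposed group, so the group is not monophyletic.

No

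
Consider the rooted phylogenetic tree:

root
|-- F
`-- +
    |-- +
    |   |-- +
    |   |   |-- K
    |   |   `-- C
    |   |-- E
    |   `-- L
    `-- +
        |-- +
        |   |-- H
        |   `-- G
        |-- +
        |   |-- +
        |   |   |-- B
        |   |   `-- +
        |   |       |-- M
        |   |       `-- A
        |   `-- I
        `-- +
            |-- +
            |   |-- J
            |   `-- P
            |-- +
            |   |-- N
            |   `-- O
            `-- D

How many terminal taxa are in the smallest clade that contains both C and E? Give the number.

4

The MRCA of C and E is the node subtending ((K,C),E,L).
That clade contains 4 terminal taxa: C, E, K, L.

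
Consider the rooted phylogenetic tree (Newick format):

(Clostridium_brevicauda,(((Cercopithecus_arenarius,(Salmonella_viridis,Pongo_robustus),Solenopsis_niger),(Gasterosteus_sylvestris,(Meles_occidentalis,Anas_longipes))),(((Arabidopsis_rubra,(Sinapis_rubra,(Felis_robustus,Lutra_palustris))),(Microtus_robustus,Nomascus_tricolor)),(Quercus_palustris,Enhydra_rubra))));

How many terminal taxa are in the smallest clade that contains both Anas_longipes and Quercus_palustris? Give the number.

15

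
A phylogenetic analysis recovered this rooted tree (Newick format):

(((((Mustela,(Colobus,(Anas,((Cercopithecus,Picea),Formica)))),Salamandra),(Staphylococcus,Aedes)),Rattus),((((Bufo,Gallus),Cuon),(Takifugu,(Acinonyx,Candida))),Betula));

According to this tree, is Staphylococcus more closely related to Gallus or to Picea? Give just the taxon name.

The MRCA of Staphylococcus and Picea subtends (((Mustela,(Colobus,(Anas,((Cercopithecus,Picea),Formica)))),Salamandra),(Staphylococcus,Aedes)) (9 taxa).
The MRCA of Staphylococcus and Gallus is the root, subtending the entire tree (17 taxa).
The first is nested inside the second, so Staphylococcus shares a more recent common ancestor with Picea.

Picea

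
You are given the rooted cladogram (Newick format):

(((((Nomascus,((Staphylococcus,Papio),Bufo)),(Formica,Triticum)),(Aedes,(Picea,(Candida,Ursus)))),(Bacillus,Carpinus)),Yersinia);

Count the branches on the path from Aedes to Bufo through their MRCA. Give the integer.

6

The MRCA of Aedes and Bufo is the node subtending (((Nomascus,((Staphylococcus,Papio),Bufo)),(Formica,Triticum)),(Aedes,(Picea,(Candida,Ursus)))).
From Aedes up to that node: 2 branches. From Bufo up to the same node: 4 branches. Total: 2 + 4 = 6.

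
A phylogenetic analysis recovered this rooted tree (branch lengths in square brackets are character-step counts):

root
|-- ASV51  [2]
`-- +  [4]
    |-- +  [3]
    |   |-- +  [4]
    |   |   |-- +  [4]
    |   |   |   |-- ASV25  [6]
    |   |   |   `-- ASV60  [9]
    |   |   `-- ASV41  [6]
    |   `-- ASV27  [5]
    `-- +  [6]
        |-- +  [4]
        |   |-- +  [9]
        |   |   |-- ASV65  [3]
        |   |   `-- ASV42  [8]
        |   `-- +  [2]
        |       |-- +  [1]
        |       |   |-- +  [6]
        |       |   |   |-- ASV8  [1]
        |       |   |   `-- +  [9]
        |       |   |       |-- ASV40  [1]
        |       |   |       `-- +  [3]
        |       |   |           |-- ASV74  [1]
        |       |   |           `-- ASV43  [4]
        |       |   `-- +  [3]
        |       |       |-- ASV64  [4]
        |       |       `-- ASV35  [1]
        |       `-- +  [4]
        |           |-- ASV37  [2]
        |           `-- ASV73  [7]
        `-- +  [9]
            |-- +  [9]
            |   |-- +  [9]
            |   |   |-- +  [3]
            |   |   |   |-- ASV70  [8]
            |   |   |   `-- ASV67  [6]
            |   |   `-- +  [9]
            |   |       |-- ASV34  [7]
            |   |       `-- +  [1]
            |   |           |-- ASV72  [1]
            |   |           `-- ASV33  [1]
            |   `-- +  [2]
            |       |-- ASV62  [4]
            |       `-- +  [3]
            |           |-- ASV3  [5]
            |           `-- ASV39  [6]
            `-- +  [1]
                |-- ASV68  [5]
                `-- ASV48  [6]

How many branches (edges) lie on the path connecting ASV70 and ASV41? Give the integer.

9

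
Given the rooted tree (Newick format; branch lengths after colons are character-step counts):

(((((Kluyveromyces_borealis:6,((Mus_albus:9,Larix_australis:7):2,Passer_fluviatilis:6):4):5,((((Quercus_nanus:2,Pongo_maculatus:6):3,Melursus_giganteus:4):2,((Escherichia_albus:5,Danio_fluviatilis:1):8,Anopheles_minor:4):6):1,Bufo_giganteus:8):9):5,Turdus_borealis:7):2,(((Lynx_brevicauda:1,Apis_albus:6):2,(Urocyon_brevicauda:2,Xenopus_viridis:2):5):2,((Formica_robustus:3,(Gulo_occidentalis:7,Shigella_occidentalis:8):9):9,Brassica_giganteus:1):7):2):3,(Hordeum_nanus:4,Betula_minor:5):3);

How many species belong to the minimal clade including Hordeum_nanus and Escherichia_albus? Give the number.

The MRCA of Hordeum_nanus and Escherichia_albus is the root, so the clade is the entire tree.
That clade contains 22 terminal taxa: Anopheles_minor, Apis_albus, Betula_minor, Brassica_giganteus, Bufo_giganteus, Danio_fluviatilis, Escherichia_albus, Formica_robustus, Gulo_occidentalis, Hordeum_nanus, Kluyveromyces_borealis, Larix_australis, Lynx_brevicauda, Melursus_giganteus, Mus_albus, Passer_fluviatilis, Pongo_maculatus, Quercus_nanus, Shigella_occidentalis, Turdus_borealis, Urocyon_brevicauda, Xenopus_viridis.

22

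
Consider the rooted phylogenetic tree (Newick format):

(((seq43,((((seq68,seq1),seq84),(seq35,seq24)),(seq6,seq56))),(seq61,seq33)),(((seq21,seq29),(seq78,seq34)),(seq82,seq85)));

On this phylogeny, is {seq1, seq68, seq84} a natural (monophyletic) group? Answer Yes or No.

Yes

The most recent common ancestor of these taxa subtends ((seq68,seq1),seq84).
That clade has exactly 3 tips — every listed taxon and nothing else — so the group is monophyletic.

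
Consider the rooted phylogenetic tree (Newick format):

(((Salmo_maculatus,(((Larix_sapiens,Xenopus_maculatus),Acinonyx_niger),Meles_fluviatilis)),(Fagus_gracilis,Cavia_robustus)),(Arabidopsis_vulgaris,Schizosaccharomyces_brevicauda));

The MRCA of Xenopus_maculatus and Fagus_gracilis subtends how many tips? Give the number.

The MRCA of Xenopus_maculatus and Fagus_gracilis is the node subtending ((Salmo_maculatus,(((Larix_sapiens,Xenopus_maculatus),Acinonyx_niger),Meles_fluviatilis)),(Fagus_gracilis,Cavia_robustus)).
That clade contains 7 terminal taxa: Acinonyx_niger, Cavia_robustus, Fagus_gracilis, Larix_sapiens, Meles_fluviatilis, Salmo_maculatus, Xenopus_maculatus.

7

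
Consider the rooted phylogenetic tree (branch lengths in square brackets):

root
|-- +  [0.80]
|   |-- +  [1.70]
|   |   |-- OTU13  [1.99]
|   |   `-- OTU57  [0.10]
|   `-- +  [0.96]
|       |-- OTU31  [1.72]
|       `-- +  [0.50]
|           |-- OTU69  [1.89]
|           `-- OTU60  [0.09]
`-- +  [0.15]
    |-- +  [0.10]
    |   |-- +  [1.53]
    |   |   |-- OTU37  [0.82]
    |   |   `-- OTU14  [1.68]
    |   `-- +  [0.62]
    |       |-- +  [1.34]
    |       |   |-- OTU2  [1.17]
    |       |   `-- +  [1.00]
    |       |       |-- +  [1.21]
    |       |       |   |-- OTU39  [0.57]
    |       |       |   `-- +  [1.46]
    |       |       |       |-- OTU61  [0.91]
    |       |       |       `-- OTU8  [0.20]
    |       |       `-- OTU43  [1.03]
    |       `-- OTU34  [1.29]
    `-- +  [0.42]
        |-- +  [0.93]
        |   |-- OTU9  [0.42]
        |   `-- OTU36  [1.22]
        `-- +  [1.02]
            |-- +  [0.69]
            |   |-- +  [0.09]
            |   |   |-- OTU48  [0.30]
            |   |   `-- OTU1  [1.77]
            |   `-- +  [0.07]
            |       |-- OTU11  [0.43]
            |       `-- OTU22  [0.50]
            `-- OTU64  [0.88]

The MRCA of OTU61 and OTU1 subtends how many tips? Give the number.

15

The MRCA of OTU61 and OTU1 is the node subtending (((OTU37,OTU14),((OTU2,((OTU39,(OTU61,OTU8)),OTU43)),OTU34)),((OTU9,OTU36),(((OTU48,OTU1),(OTU11,OTU22)),OTU64))).
That clade contains 15 terminal taxa: OTU1, OTU11, OTU14, OTU2, OTU22, OTU34, OTU36, OTU37, OTU39, OTU43, OTU48, OTU61, OTU64, OTU8, OTU9.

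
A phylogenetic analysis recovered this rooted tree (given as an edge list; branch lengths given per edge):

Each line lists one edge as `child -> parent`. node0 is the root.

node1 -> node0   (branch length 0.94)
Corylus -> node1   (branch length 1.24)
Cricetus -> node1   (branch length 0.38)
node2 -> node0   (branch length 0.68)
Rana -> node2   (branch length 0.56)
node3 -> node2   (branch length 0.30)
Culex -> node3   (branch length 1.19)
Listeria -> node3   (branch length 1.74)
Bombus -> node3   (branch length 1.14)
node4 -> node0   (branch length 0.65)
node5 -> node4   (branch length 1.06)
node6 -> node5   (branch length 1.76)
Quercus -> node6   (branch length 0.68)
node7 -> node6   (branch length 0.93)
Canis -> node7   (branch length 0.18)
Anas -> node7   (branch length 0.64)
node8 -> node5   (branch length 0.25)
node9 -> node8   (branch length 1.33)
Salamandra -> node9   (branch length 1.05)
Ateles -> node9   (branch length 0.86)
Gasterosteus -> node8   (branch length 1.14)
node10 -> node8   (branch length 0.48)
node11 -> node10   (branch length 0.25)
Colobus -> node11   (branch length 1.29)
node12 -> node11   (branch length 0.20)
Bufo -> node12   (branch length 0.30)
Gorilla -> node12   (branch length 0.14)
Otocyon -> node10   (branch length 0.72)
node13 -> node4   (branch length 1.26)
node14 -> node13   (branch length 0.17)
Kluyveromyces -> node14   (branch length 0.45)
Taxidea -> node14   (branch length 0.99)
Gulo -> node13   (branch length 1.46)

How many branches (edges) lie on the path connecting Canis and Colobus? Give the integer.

7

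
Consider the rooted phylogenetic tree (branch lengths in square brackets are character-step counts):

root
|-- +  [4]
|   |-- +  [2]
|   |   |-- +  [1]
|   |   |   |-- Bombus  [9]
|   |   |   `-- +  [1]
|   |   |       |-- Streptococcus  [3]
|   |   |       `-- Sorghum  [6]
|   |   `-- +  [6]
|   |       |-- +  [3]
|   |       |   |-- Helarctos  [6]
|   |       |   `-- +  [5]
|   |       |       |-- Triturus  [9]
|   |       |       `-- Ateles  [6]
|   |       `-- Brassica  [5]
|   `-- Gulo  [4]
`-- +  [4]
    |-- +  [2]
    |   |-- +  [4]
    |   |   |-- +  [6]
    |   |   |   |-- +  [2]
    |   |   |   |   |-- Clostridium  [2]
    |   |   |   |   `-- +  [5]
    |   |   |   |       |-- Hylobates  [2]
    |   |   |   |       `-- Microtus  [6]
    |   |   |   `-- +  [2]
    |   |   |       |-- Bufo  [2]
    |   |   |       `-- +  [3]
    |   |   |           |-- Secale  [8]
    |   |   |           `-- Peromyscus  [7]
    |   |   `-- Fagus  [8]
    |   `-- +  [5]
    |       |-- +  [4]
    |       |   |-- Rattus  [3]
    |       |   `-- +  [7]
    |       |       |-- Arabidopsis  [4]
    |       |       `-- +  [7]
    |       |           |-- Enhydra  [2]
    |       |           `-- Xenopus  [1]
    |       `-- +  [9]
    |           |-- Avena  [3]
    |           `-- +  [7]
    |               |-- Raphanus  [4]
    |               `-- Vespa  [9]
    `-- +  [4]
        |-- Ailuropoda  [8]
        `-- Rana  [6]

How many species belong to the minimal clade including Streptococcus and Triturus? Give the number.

The MRCA of Streptococcus and Triturus is the node subtending ((Bombus,(Streptococcus,Sorghum)),((Helarctos,(Triturus,Ateles)),Brassica)).
That clade contains 7 terminal taxa: Ateles, Bombus, Brassica, Helarctos, Sorghum, Streptococcus, Triturus.

7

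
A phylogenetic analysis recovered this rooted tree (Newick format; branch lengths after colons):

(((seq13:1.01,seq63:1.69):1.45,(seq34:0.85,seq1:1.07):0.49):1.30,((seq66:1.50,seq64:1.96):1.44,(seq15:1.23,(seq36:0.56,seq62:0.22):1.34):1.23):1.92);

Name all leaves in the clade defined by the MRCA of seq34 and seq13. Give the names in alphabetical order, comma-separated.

Tracing seq34: it sits inside (seq34,seq1).
Tracing seq13: it sits inside (seq13,seq63).
The smallest clade enclosing both is ((seq13,seq63),(seq34,seq1)); the answer is its 4 terminal taxa in alphabetical order.

seq1, seq13, seq34, seq63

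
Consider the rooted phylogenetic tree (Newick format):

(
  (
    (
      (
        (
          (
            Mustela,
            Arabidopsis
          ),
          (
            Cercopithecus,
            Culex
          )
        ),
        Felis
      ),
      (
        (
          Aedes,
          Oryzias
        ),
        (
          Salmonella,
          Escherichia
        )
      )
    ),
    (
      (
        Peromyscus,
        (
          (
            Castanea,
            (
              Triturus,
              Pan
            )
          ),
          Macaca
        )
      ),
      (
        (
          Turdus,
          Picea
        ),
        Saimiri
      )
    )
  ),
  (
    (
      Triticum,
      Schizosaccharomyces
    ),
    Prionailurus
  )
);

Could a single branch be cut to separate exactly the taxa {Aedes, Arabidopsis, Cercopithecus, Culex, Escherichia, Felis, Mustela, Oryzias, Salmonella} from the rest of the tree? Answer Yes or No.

Yes

The most recent common ancestor of these taxa subtends ((((Mustela,Arabidopsis),(Cercopithecus,Culex)),Felis),((Aedes,Oryzias),(Salmonella,Escherichia))).
That clade has exactly 9 tips — every listed taxon and nothing else — so the group is monophyletic.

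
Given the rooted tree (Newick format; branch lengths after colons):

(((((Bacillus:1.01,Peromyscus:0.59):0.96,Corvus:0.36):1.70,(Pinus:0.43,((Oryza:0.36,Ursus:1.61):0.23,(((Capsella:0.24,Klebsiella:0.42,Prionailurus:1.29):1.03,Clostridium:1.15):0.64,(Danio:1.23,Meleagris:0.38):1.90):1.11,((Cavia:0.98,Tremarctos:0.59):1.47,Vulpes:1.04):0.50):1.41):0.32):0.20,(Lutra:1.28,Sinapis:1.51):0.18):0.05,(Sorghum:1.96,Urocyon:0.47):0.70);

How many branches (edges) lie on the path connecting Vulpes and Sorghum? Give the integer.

8

The MRCA of Vulpes and Sorghum is the root of the tree.
From Vulpes up to that node: 6 branches. From Sorghum up to the same node: 2 branches. Total: 6 + 2 = 8.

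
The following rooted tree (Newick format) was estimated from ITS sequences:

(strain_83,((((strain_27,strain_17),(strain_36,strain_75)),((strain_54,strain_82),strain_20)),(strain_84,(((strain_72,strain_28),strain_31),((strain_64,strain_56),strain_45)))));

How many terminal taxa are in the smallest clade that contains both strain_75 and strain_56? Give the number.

14

The MRCA of strain_75 and strain_56 is the node subtending ((((strain_27,strain_17),(strain_36,strain_75)),((strain_54,strain_82),strain_20)),(strain_84,(((strain_72,strain_28),strain_31),((strain_64,strain_56),strain_45)))).
That clade contains 14 terminal taxa: strain_17, strain_20, strain_27, strain_28, strain_31, strain_36, strain_45, strain_54, strain_56, strain_64, strain_72, strain_75, strain_82, strain_84.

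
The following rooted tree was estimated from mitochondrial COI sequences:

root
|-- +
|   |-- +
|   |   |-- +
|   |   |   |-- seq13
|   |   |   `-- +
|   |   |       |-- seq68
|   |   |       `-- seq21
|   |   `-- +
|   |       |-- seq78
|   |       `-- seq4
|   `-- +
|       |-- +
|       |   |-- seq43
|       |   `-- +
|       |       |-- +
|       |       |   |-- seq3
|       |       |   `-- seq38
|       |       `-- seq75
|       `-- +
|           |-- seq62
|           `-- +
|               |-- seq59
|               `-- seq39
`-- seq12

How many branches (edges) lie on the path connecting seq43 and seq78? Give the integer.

The MRCA of seq43 and seq78 is the node subtending (((seq13,(seq68,seq21)),(seq78,seq4)),((seq43,((seq3,seq38),seq75)),(seq62,(seq59,seq39)))).
From seq43 up to that node: 3 branches. From seq78 up to the same node: 3 branches. Total: 3 + 3 = 6.

6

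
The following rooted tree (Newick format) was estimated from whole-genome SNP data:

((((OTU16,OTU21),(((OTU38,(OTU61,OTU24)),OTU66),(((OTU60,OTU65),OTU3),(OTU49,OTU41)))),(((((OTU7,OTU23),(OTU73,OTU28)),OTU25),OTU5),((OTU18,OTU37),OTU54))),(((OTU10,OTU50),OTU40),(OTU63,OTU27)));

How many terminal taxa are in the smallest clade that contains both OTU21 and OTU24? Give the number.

The MRCA of OTU21 and OTU24 is the node subtending ((OTU16,OTU21),(((OTU38,(OTU61,OTU24)),OTU66),(((OTU60,OTU65),OTU3),(OTU49,OTU41)))).
That clade contains 11 terminal taxa: OTU16, OTU21, OTU24, OTU3, OTU38, OTU41, OTU49, OTU60, OTU61, OTU65, OTU66.

11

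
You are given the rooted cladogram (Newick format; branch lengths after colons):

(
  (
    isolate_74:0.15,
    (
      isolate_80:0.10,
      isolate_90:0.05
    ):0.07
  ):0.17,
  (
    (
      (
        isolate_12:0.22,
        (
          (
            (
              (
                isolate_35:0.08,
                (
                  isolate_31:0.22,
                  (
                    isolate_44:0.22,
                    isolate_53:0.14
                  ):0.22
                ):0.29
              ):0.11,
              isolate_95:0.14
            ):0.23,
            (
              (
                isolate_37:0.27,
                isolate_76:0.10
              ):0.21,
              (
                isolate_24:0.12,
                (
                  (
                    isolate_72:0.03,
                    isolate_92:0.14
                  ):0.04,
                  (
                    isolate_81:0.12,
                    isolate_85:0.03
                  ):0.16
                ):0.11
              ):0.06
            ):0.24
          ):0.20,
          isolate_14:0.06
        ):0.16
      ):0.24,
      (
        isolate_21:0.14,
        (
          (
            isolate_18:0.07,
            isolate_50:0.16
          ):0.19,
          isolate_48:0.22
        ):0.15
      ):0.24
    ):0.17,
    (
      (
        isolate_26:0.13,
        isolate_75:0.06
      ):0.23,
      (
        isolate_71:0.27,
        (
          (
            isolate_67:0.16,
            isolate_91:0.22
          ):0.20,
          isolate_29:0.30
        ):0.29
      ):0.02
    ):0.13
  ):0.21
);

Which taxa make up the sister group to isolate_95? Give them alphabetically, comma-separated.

isolate_31, isolate_35, isolate_44, isolate_53

isolate_95 attaches to the tree at the node subtending ((isolate_35,(isolate_31,(isolate_44,isolate_53))),isolate_95).
The other lineage descending from that same node — the sister group — is (isolate_35,(isolate_31,(isolate_44,isolate_53))); its 4 tips in alphabetical order are the answer.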